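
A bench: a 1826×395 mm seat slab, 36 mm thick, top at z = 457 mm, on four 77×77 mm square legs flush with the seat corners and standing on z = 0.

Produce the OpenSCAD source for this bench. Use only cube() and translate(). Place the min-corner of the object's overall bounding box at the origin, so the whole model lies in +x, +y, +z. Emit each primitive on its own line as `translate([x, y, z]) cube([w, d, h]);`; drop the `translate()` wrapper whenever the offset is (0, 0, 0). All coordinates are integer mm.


translate([0, 0, 421]) cube([1826, 395, 36]);
cube([77, 77, 421]);
translate([0, 318, 0]) cube([77, 77, 421]);
translate([1749, 0, 0]) cube([77, 77, 421]);
translate([1749, 318, 0]) cube([77, 77, 421]);


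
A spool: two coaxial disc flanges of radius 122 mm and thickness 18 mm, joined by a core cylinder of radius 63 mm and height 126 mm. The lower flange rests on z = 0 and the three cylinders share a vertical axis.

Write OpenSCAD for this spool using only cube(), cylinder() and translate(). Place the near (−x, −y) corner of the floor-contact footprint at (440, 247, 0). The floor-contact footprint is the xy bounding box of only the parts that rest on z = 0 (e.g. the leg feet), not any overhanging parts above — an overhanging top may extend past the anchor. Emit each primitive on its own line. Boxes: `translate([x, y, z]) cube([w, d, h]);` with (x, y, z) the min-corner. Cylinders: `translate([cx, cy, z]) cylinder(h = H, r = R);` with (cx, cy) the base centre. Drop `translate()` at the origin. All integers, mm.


translate([562, 369, 0]) cylinder(h = 18, r = 122);
translate([562, 369, 18]) cylinder(h = 126, r = 63);
translate([562, 369, 144]) cylinder(h = 18, r = 122);


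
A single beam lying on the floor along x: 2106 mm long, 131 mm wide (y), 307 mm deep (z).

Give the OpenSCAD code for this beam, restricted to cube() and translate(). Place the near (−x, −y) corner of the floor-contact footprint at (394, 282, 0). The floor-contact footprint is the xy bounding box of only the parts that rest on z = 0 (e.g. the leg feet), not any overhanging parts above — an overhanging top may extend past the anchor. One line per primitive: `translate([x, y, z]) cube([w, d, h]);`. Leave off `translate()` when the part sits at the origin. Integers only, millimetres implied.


translate([394, 282, 0]) cube([2106, 131, 307]);


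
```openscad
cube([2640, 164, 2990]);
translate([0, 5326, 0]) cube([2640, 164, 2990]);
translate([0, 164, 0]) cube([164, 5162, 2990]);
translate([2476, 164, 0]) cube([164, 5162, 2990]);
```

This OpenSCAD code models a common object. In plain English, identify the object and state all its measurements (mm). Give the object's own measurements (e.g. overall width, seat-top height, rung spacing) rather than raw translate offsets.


The wall frame of a small rectangular building: four walls, each 2990 mm tall and 164 mm thick, enclosing a footprint 2640 mm (x) by 5490 mm (y) outside-to-outside, with no floor or roof. The front and back walls (the −y and +y sides) span the full width; the two side walls fit between them.


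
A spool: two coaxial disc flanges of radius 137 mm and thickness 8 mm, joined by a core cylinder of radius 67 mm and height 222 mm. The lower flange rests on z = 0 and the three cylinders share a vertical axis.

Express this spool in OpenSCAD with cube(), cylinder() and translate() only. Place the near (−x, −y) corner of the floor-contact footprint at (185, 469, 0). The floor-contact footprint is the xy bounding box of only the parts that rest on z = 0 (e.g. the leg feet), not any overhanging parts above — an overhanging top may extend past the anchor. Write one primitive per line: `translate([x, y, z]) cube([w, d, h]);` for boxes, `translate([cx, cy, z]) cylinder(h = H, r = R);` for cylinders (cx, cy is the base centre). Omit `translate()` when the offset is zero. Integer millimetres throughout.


translate([322, 606, 0]) cylinder(h = 8, r = 137);
translate([322, 606, 8]) cylinder(h = 222, r = 67);
translate([322, 606, 230]) cylinder(h = 8, r = 137);


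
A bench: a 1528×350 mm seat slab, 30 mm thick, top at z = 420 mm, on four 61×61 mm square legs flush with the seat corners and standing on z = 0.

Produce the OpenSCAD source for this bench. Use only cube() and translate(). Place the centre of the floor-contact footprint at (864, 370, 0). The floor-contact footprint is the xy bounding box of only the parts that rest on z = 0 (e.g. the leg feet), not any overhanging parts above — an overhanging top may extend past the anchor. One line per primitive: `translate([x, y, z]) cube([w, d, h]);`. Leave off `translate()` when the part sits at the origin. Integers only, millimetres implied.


// leg_h = 420 − 30 = 390
translate([100, 195, 390]) cube([1528, 350, 30]);
translate([100, 195, 0]) cube([61, 61, 390]);
translate([100, 484, 0]) cube([61, 61, 390]);
translate([1567, 195, 0]) cube([61, 61, 390]);
translate([1567, 484, 0]) cube([61, 61, 390]);


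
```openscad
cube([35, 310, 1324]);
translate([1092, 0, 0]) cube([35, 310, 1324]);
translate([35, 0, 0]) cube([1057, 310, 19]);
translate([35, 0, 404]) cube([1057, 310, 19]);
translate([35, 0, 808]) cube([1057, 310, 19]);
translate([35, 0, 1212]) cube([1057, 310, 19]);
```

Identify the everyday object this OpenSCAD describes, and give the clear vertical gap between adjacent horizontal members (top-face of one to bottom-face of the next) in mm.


A bookshelf. The clear shelf gap is 385 mm.

Two tall side panels with 4 horizontal boards between them — a bookshelf. The first two shelf undersides are at z = 0 and z = 404; with shelf thickness 19, the clear gap is 404 − 0 − 19 = 385 mm.


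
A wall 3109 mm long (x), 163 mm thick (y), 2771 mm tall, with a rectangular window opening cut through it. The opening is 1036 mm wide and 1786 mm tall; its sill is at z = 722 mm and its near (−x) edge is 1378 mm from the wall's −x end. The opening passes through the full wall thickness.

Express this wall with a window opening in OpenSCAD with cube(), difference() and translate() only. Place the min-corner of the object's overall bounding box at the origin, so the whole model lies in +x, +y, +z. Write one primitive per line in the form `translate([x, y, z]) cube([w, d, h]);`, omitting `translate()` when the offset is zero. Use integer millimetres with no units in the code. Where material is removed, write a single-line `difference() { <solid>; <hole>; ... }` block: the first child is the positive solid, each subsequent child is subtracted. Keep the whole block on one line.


difference() { cube([3109, 163, 2771]); translate([1378, 0, 722]) cube([1036, 163, 1786]); }


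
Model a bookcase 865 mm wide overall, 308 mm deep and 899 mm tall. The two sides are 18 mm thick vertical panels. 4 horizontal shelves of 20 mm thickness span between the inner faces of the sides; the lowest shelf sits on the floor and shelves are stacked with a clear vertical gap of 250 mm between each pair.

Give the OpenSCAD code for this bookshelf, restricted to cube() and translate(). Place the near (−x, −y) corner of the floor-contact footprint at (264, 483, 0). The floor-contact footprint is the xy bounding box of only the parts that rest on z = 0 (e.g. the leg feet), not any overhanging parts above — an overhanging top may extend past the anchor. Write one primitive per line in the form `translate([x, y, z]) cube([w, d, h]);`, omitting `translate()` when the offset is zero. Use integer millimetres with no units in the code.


translate([264, 483, 0]) cube([18, 308, 899]);
translate([1111, 483, 0]) cube([18, 308, 899]);
translate([282, 483, 0]) cube([829, 308, 20]);
translate([282, 483, 270]) cube([829, 308, 20]);
translate([282, 483, 540]) cube([829, 308, 20]);
translate([282, 483, 810]) cube([829, 308, 20]);


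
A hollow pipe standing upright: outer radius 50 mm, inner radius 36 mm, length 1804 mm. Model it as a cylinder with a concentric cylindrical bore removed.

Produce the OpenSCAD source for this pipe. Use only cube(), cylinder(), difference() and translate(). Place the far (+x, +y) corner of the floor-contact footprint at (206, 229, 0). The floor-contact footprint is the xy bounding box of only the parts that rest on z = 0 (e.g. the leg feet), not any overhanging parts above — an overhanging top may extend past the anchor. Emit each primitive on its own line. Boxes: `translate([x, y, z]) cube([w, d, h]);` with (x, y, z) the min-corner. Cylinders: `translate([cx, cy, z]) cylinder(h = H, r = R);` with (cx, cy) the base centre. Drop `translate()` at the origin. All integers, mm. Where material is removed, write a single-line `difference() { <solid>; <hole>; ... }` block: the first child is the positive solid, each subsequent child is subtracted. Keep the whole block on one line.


difference() { translate([156, 179, 0]) cylinder(h = 1804, r = 50); translate([156, 179, 0]) cylinder(h = 1804, r = 36); }


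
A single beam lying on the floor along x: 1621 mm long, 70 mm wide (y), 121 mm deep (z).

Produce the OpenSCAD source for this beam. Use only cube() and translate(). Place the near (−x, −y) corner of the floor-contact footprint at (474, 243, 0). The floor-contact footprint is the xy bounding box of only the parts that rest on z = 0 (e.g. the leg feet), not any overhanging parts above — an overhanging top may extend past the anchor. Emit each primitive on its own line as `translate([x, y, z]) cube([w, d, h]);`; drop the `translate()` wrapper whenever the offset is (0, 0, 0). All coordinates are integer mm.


translate([474, 243, 0]) cube([1621, 70, 121]);


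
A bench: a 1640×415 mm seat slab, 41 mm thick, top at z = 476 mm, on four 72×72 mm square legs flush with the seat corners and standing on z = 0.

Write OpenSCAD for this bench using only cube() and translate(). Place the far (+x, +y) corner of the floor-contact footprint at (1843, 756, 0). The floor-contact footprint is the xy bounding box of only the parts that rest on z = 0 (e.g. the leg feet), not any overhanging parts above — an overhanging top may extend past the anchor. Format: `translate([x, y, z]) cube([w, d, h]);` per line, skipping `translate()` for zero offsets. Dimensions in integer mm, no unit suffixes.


translate([203, 341, 435]) cube([1640, 415, 41]);
translate([203, 341, 0]) cube([72, 72, 435]);
translate([203, 684, 0]) cube([72, 72, 435]);
translate([1771, 341, 0]) cube([72, 72, 435]);
translate([1771, 684, 0]) cube([72, 72, 435]);


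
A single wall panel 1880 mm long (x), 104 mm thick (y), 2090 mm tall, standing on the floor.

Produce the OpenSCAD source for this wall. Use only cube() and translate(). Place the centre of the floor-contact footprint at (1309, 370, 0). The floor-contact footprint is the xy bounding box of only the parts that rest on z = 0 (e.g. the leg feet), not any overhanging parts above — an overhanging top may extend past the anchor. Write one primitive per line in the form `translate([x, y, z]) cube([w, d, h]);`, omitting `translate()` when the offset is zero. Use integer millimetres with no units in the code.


translate([369, 318, 0]) cube([1880, 104, 2090]);


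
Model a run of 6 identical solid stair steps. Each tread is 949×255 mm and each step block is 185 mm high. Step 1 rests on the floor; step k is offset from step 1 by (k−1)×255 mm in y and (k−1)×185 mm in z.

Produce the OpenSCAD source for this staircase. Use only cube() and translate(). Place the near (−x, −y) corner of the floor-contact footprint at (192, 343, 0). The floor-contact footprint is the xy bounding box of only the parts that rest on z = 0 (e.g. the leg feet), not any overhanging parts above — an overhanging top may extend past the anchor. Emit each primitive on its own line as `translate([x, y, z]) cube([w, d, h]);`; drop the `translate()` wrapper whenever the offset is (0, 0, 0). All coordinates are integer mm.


translate([192, 343, 0]) cube([949, 255, 185]);
translate([192, 598, 185]) cube([949, 255, 185]);
translate([192, 853, 370]) cube([949, 255, 185]);
translate([192, 1108, 555]) cube([949, 255, 185]);
translate([192, 1363, 740]) cube([949, 255, 185]);
translate([192, 1618, 925]) cube([949, 255, 185]);


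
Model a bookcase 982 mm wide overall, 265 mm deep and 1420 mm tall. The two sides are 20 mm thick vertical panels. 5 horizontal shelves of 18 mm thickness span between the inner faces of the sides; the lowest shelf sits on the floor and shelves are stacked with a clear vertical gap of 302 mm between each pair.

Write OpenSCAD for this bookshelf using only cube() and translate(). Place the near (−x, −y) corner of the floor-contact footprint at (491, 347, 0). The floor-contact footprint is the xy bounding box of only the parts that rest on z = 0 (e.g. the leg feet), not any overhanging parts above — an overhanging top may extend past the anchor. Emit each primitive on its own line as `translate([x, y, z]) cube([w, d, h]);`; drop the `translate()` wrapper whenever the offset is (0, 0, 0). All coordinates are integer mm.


translate([491, 347, 0]) cube([20, 265, 1420]);
translate([1453, 347, 0]) cube([20, 265, 1420]);
translate([511, 347, 0]) cube([942, 265, 18]);
translate([511, 347, 320]) cube([942, 265, 18]);
translate([511, 347, 640]) cube([942, 265, 18]);
translate([511, 347, 960]) cube([942, 265, 18]);
translate([511, 347, 1280]) cube([942, 265, 18]);


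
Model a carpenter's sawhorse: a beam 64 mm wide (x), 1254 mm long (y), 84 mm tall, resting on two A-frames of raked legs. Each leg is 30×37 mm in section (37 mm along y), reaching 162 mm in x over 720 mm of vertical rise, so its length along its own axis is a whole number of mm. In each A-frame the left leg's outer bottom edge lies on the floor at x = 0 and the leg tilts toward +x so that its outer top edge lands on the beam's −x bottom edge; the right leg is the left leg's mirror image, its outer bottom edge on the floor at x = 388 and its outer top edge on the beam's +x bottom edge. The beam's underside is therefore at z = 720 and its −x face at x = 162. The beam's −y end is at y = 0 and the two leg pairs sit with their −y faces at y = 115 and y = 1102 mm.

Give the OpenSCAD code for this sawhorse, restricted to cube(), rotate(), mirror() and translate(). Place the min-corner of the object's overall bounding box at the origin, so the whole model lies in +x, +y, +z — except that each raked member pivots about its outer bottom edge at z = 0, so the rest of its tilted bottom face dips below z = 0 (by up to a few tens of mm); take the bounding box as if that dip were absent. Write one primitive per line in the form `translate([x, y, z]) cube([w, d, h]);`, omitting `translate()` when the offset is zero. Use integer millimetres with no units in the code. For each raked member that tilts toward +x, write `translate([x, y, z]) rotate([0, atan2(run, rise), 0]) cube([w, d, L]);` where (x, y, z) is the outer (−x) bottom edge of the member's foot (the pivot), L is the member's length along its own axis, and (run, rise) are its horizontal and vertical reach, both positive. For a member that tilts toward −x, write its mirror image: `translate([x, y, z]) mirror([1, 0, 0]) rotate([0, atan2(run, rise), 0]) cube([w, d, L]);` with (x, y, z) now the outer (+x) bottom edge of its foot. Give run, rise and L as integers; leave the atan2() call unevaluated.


translate([162, 0, 720]) cube([64, 1254, 84]);
translate([0, 115, 0]) rotate([0, atan2(162, 720), 0]) cube([30, 37, 738]);
translate([388, 115, 0]) mirror([1, 0, 0]) rotate([0, atan2(162, 720), 0]) cube([30, 37, 738]);
translate([0, 1102, 0]) rotate([0, atan2(162, 720), 0]) cube([30, 37, 738]);
translate([388, 1102, 0]) mirror([1, 0, 0]) rotate([0, atan2(162, 720), 0]) cube([30, 37, 738]);


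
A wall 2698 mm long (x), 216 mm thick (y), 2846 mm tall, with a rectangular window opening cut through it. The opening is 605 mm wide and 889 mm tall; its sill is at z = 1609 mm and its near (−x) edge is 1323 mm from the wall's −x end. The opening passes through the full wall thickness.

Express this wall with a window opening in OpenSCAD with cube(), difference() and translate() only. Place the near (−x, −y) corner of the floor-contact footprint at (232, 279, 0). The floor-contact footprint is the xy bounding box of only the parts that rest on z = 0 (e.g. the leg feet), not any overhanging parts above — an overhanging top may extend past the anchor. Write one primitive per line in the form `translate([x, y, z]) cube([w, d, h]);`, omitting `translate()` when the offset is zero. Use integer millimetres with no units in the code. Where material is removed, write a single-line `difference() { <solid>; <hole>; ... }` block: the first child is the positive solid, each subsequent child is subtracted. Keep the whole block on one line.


difference() { translate([232, 279, 0]) cube([2698, 216, 2846]); translate([1555, 279, 1609]) cube([605, 216, 889]); }


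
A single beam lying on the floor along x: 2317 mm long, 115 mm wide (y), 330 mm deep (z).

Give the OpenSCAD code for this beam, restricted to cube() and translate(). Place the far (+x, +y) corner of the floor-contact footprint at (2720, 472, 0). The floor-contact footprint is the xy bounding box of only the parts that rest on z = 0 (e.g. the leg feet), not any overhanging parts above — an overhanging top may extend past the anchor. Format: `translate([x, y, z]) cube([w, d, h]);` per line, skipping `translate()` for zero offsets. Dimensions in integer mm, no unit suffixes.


translate([403, 357, 0]) cube([2317, 115, 330]);


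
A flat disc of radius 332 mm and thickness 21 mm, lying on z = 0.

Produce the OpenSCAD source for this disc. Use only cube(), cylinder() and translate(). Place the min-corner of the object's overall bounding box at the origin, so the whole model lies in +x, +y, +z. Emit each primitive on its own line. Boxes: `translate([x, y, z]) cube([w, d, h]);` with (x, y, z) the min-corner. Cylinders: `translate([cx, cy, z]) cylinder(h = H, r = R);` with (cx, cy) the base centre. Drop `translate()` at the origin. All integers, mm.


translate([332, 332, 0]) cylinder(h = 21, r = 332);


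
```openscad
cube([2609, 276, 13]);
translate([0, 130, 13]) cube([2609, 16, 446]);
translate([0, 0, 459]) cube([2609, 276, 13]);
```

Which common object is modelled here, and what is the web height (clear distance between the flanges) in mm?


An I-beam. The web height is 446 mm.

Two wide flanges with a thin centred web — an I-beam. Overall 472 mm minus two 13 mm flanges gives a web of 472 − 2·13 = 446 mm.


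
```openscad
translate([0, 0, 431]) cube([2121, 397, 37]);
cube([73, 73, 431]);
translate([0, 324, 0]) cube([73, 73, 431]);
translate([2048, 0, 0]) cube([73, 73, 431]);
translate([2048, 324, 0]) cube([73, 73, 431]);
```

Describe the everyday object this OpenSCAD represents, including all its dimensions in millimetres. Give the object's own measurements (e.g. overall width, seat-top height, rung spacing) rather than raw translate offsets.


A long wooden bench with a 2121 mm (x) × 397 mm (y) seat, 37 mm thick, its top surface 468 mm above the floor. Four 73 mm square legs at the seat corners, flush with the edges, run from z = 0 to the seat underside.


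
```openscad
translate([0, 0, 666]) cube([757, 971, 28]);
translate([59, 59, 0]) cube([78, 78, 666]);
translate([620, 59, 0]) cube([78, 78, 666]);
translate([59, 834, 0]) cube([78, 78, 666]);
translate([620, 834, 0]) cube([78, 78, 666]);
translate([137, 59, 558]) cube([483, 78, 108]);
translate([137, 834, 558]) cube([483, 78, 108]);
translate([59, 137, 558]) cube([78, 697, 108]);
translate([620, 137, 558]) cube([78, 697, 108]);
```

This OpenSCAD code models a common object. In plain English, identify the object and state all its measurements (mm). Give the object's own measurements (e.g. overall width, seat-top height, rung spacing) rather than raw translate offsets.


A table: top 757 mm (x) × 971 mm (y), 28 mm thick, upper face at z = 694 mm, on four 78×78 mm square legs, each inset 59 mm from the nearest pair of top edges from z = 0 to the bottom of the top. Four apron rails, 78 mm thick and 108 mm tall, run between adjacent legs with their top edges flush with the underside of the top and their outer faces flush with the legs' outer faces.


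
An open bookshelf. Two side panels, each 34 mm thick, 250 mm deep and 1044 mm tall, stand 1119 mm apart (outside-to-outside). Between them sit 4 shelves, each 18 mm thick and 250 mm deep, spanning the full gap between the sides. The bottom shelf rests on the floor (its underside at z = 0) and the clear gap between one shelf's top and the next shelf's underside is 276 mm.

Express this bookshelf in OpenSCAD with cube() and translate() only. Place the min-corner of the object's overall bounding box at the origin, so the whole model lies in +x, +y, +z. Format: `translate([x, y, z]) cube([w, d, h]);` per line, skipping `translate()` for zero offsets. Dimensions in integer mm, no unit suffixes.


cube([34, 250, 1044]);
translate([1085, 0, 0]) cube([34, 250, 1044]);
translate([34, 0, 0]) cube([1051, 250, 18]);
translate([34, 0, 294]) cube([1051, 250, 18]);
translate([34, 0, 588]) cube([1051, 250, 18]);
translate([34, 0, 882]) cube([1051, 250, 18]);


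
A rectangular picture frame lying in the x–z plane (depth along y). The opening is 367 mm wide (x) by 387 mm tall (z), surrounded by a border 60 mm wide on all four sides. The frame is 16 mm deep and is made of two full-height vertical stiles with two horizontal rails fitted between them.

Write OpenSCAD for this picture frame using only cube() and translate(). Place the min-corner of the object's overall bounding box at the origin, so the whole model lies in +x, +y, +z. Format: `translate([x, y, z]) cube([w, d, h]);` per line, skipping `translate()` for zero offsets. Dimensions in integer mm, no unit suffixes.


cube([60, 16, 507]);
translate([427, 0, 0]) cube([60, 16, 507]);
translate([60, 0, 0]) cube([367, 16, 60]);
translate([60, 0, 447]) cube([367, 16, 60]);


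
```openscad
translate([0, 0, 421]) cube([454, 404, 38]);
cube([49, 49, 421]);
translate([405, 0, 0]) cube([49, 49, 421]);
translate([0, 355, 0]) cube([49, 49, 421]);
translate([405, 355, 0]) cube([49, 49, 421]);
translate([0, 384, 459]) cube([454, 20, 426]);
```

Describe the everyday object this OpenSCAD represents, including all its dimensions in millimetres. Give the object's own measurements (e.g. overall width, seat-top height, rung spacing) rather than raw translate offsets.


A chair. The seat is a 454×404×38 mm slab with its top at z = 459 mm, on four 49×49 mm corner legs (flush with the seat edges, standing on z = 0). A flat backrest 20 mm thick, 426 mm tall, spans the full seat width and rises from the seat top along its +y edge, rear face flush with the rear of the seat.


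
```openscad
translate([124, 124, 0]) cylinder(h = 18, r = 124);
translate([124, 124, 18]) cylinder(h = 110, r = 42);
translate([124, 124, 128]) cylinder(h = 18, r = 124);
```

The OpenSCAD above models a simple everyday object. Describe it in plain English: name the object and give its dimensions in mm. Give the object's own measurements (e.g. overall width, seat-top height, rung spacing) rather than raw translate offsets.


A spool: two coaxial disc flanges of radius 124 mm and thickness 18 mm, joined by a core cylinder of radius 42 mm and height 110 mm. The lower flange rests on z = 0 and the three cylinders share a vertical axis.


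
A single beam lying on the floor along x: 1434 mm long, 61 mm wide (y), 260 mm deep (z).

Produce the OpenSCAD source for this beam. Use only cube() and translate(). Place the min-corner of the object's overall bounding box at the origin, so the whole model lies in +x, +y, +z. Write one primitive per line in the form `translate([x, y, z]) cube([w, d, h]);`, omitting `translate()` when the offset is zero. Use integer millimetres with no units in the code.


cube([1434, 61, 260]);


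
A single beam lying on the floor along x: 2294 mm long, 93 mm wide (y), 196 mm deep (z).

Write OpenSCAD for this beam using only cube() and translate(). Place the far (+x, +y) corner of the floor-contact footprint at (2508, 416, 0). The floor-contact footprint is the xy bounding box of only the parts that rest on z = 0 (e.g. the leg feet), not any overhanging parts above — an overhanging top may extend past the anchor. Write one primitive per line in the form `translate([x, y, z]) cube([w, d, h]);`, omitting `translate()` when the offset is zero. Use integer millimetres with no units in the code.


translate([214, 323, 0]) cube([2294, 93, 196]);


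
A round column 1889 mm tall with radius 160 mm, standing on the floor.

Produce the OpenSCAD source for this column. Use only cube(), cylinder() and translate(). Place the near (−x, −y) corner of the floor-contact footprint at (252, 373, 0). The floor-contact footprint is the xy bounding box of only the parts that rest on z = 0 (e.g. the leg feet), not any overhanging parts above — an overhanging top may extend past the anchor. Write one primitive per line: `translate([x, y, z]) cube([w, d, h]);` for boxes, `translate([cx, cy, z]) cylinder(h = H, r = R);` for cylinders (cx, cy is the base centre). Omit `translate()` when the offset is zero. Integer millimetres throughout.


translate([412, 533, 0]) cylinder(h = 1889, r = 160);


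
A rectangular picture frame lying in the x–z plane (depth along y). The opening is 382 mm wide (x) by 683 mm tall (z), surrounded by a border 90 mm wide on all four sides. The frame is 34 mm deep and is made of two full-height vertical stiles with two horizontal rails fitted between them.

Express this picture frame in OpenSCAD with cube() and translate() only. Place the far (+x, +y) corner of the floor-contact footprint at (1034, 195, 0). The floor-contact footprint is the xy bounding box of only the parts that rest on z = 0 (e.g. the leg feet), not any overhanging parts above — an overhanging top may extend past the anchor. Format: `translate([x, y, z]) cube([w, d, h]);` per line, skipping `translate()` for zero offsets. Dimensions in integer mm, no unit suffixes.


translate([472, 161, 0]) cube([90, 34, 863]);
translate([944, 161, 0]) cube([90, 34, 863]);
translate([562, 161, 0]) cube([382, 34, 90]);
translate([562, 161, 773]) cube([382, 34, 90]);


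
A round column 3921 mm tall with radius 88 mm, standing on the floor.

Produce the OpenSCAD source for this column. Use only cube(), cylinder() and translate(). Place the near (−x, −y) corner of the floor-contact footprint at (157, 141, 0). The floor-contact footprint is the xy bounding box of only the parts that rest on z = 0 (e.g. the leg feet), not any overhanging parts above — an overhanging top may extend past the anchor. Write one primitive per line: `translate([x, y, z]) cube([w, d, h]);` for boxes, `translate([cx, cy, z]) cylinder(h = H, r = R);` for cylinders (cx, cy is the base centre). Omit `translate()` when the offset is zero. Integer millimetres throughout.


translate([245, 229, 0]) cylinder(h = 3921, r = 88);


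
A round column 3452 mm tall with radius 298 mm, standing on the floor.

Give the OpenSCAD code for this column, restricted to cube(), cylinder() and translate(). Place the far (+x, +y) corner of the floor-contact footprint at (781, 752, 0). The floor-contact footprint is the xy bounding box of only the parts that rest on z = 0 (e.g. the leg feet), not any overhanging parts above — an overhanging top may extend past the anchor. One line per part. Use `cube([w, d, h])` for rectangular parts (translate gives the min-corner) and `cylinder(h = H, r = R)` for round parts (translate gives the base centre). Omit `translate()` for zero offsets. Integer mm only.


translate([483, 454, 0]) cylinder(h = 3452, r = 298);


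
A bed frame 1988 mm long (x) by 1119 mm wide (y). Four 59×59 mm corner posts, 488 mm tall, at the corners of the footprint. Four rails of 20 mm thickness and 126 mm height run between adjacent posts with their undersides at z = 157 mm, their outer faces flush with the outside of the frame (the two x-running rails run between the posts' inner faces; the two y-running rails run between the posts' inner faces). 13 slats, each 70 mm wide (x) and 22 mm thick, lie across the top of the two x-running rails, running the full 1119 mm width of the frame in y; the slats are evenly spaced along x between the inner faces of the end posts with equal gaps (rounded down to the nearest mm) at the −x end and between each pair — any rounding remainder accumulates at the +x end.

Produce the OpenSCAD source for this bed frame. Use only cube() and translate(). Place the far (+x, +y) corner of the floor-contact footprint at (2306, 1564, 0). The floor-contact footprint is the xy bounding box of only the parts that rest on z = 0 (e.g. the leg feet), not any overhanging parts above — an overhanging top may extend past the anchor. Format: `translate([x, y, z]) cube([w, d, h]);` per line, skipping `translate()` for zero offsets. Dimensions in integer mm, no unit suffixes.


// slat z = rail_z + rail_h = 157 + 126 = 283
// slat gap = ⌊(1870 − 13·70) / 14⌋ = 68
translate([318, 445, 0]) cube([59, 59, 488]);
translate([318, 1505, 0]) cube([59, 59, 488]);
translate([2247, 445, 0]) cube([59, 59, 488]);
translate([2247, 1505, 0]) cube([59, 59, 488]);
translate([377, 445, 157]) cube([1870, 20, 126]);
translate([377, 1544, 157]) cube([1870, 20, 126]);
translate([318, 504, 157]) cube([20, 1001, 126]);
translate([2286, 504, 157]) cube([20, 1001, 126]);
translate([445, 445, 283]) cube([70, 1119, 22]);
translate([583, 445, 283]) cube([70, 1119, 22]);
translate([721, 445, 283]) cube([70, 1119, 22]);
translate([859, 445, 283]) cube([70, 1119, 22]);
translate([997, 445, 283]) cube([70, 1119, 22]);
translate([1135, 445, 283]) cube([70, 1119, 22]);
translate([1273, 445, 283]) cube([70, 1119, 22]);
translate([1411, 445, 283]) cube([70, 1119, 22]);
translate([1549, 445, 283]) cube([70, 1119, 22]);
translate([1687, 445, 283]) cube([70, 1119, 22]);
translate([1825, 445, 283]) cube([70, 1119, 22]);
translate([1963, 445, 283]) cube([70, 1119, 22]);
translate([2101, 445, 283]) cube([70, 1119, 22]);


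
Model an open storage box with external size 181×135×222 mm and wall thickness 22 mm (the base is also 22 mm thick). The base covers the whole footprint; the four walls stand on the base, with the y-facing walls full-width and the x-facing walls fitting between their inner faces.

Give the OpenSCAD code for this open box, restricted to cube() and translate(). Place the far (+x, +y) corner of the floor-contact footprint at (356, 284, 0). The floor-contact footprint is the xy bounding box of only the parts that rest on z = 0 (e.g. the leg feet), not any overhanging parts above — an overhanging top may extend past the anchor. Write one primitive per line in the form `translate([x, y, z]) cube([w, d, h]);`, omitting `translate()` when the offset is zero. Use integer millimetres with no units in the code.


translate([175, 149, 0]) cube([181, 135, 22]);
translate([175, 149, 22]) cube([181, 22, 200]);
translate([175, 262, 22]) cube([181, 22, 200]);
translate([175, 171, 22]) cube([22, 91, 200]);
translate([334, 171, 22]) cube([22, 91, 200]);


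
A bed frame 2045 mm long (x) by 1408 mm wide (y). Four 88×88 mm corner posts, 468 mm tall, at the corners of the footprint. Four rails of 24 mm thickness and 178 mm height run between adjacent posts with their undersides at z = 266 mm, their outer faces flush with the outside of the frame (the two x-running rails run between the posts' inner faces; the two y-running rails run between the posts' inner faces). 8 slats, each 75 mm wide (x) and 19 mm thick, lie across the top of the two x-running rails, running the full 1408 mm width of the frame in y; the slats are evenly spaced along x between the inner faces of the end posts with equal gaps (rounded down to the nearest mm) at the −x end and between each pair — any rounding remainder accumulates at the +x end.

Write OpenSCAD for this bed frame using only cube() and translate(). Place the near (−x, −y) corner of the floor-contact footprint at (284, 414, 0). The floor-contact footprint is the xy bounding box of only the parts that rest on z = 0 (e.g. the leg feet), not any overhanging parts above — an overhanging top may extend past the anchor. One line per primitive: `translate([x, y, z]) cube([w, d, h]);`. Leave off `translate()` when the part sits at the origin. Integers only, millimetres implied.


translate([284, 414, 0]) cube([88, 88, 468]);
translate([284, 1734, 0]) cube([88, 88, 468]);
translate([2241, 414, 0]) cube([88, 88, 468]);
translate([2241, 1734, 0]) cube([88, 88, 468]);
translate([372, 414, 266]) cube([1869, 24, 178]);
translate([372, 1798, 266]) cube([1869, 24, 178]);
translate([284, 502, 266]) cube([24, 1232, 178]);
translate([2305, 502, 266]) cube([24, 1232, 178]);
translate([513, 414, 444]) cube([75, 1408, 19]);
translate([729, 414, 444]) cube([75, 1408, 19]);
translate([945, 414, 444]) cube([75, 1408, 19]);
translate([1161, 414, 444]) cube([75, 1408, 19]);
translate([1377, 414, 444]) cube([75, 1408, 19]);
translate([1593, 414, 444]) cube([75, 1408, 19]);
translate([1809, 414, 444]) cube([75, 1408, 19]);
translate([2025, 414, 444]) cube([75, 1408, 19]);


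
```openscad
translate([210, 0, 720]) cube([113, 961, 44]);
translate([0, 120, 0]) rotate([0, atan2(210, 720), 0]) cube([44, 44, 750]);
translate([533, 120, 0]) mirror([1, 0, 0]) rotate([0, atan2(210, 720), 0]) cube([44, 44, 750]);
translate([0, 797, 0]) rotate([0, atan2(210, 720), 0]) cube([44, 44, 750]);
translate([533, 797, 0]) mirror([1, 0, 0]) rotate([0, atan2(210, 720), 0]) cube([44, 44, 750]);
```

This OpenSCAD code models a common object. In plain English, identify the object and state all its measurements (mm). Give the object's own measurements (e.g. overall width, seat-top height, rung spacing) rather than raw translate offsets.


A sawhorse. A 113×961×44 mm beam (x, y, z) sits on two A-frame leg pairs. Each pair is two raked legs of 44×44 mm section (44 mm along y) splaying symmetrically in x. Each leg rises 720 mm vertically over 210 mm of horizontal reach and is 750 mm long along its own axis. Every leg's outer bottom edge rests on the floor and its outer top edge meets a bottom edge of the beam — the left legs (tilting toward +x) meet the beam's −x bottom edge, the right legs (their mirror images, tilting toward −x) meet its +x bottom edge — so the leg tops tuck under the beam, the beam's underside is 720 mm above the floor, and the feet are 533 mm apart outside-to-outside with the beam centred between them. The two leg pairs are set in 120 mm from either end of the beam.


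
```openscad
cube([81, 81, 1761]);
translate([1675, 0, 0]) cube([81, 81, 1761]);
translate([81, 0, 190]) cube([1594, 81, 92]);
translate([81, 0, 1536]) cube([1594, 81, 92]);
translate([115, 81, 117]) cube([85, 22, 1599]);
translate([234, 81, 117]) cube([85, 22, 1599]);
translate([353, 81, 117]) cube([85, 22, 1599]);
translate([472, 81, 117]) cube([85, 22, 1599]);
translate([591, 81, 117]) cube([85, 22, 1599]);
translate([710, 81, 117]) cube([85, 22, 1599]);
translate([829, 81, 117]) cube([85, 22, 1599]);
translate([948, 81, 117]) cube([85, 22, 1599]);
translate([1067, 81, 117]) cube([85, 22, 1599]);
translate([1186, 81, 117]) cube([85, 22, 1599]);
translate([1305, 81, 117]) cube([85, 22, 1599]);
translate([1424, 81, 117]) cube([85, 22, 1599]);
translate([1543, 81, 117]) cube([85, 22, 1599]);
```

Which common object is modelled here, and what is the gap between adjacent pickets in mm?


A fence section. The picket gap is 34 mm.

Two posts, two rails, 13 pickets — a fence section. Span 1594 mm holds 13 pickets of 85 mm with 14 equal gaps: ⌊(1594 − 13·85) / 14⌋ = 34 mm.


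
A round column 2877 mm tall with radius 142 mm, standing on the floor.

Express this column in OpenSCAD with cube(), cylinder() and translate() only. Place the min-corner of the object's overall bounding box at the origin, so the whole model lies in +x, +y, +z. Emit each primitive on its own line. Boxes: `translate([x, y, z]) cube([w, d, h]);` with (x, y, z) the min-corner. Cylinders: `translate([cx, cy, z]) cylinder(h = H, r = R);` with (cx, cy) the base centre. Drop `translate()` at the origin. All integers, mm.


translate([142, 142, 0]) cylinder(h = 2877, r = 142);


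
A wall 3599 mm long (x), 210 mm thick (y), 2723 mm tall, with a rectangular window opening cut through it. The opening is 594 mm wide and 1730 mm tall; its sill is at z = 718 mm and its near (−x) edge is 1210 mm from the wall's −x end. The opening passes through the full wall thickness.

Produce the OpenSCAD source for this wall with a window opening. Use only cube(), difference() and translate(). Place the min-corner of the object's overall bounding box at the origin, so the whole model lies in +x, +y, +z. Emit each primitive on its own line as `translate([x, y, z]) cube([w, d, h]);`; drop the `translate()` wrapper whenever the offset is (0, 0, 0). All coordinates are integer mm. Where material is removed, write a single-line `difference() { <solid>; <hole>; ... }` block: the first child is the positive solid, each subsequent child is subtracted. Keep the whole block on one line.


difference() { cube([3599, 210, 2723]); translate([1210, 0, 718]) cube([594, 210, 1730]); }


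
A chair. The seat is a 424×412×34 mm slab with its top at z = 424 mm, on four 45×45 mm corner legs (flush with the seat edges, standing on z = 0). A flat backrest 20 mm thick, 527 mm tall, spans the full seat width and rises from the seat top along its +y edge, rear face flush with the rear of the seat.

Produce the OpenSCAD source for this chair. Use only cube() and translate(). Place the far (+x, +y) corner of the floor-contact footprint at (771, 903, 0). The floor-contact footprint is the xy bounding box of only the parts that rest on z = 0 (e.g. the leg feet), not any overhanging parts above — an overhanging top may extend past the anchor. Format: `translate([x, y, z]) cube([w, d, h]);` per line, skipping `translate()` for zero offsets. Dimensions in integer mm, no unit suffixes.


translate([347, 491, 390]) cube([424, 412, 34]);
translate([347, 491, 0]) cube([45, 45, 390]);
translate([726, 491, 0]) cube([45, 45, 390]);
translate([347, 858, 0]) cube([45, 45, 390]);
translate([726, 858, 0]) cube([45, 45, 390]);
translate([347, 883, 424]) cube([424, 20, 527]);


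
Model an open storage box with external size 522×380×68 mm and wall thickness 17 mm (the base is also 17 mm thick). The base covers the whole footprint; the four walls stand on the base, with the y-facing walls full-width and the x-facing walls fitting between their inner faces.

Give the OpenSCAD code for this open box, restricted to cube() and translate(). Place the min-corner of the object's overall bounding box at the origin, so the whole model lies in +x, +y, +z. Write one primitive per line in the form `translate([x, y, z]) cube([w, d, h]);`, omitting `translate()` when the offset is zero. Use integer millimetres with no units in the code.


cube([522, 380, 17]);
translate([0, 0, 17]) cube([522, 17, 51]);
translate([0, 363, 17]) cube([522, 17, 51]);
translate([0, 17, 17]) cube([17, 346, 51]);
translate([505, 17, 17]) cube([17, 346, 51]);


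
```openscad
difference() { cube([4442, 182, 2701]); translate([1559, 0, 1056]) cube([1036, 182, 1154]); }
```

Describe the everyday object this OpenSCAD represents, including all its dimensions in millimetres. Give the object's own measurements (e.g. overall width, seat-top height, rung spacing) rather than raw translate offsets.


A wall 4442 mm long (x), 182 mm thick (y), 2701 mm tall, with a rectangular window opening cut through it. The opening is 1036 mm wide and 1154 mm tall; its sill is at z = 1056 mm and its near (−x) edge is 1559 mm from the wall's −x end. The opening passes through the full wall thickness.


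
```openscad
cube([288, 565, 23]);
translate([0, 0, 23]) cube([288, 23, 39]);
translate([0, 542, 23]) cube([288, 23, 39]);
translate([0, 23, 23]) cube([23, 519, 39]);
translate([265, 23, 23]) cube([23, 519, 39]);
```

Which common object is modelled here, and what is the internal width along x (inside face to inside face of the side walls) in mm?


An open box. The internal width is 242 mm.

A 288×565 base slab with four walls standing on it — an open box. The base is 288 mm wide and the walls are 23 mm thick, so the internal width is 288 − 2 × 23 = 242 mm.
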